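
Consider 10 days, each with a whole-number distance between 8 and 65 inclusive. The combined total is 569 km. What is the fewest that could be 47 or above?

6

Suppose at most 10 − j of them reach 47; then j values are ≤ 46 and the rest ≤ 65.
The total is then ≤ 46·j + 65·(10 − j) = 650 − 19j. For this to be ≥ 569 we need j ≤ 4, so at least 10 − 4 = 6 must reach 47.
Exactly 6 works: 6 values at 65 and 4 at 46 total 574; lower one of the high values by 5 (still ≥ 47) to hit 569.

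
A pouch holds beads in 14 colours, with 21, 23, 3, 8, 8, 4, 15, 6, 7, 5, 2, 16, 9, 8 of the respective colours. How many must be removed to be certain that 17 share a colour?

124

In the worst case you take as many as possible of each colour without reaching 17: 16 + 16 + 3 + 8 + 8 + 4 + 15 + 6 + 7 + 5 + 2 + 16 + 9 + 8 = 123.
The next one must give 17 of some colour, so 123 + 1 = 124.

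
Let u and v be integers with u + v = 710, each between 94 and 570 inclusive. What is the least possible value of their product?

Since u + v is fixed, pushing one of them to its bound minimizes the product.
At the endpoint u = 140, v = 710 − 140 = 570, so uv = 140 × 570 = 79800.

79800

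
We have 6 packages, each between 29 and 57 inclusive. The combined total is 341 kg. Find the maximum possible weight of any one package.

Maximizing one value means minimizing the remaining 5.
The other 5 contribute at least 5 × 29 = 145, leaving at most 341 − 145 = 196.
But each package is capped at 57, so the maximum is 57.
Achievable: one at 57 and the other 5 totalling 284, which fits since 5 × 29 ≤ 284 ≤ 5 × 57.

57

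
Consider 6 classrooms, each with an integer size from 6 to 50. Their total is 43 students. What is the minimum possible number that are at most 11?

5

If only k of them are at most 11, the other 6 − k are at least 12, so the total is at least (6 − k)·12 + k·6.
This is ≤ 43, so (6 − k)·12 + 6k ≤ 43, which gives k ≥ 5.
Exactly 5 works: 5 values at 6 and 1 at 12 total 42; raise one of the low values by 1 (still ≤ 11) to hit 43.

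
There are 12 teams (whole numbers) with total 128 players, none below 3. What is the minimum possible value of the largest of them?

11

If every one of the 12 were at most 10, the total would be at most 12 × 10 = 120 < 128.
Taking 4 copies of 10 and 8 copies of 11 gives exactly 128, so 11 is attained.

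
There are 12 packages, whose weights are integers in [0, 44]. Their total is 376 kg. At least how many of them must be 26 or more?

If only k of them are at least 26, the other 12 − k are at most 25, so the total is at most k·44 + (12 − k)·25.
This must reach 376, so k·44 + (12 − k)·25 ≥ 376, giving k ≥ 4.
Exactly 4 works: 4 values at 44 and 8 at 25 total 376.

4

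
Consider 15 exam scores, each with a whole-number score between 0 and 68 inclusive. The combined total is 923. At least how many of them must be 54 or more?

9

Each value short of 54 is at most 53, costing at least 68 − 53 = 15 against the maximum total of 1020.
We can afford to lose at most 1020 − 923 = 97, so at most ⌊97/15⌋ = 6 fall short, and at least 9 are ≥ 54.
Exactly 9 works: 9 values at 68 and 6 at 53 total 930; lower one of the high values by 7 (still ≥ 54) to hit 923.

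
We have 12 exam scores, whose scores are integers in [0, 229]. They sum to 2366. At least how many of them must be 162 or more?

7

Each value short of 162 is at most 161, costing at least 229 − 161 = 68 against the maximum total of 2748.
We can afford to lose at most 2748 − 2366 = 382, so at most ⌊382/68⌋ = 5 fall short, and at least 7 are ≥ 162.
Exactly 7 works: 7 values at 229 and 5 at 161 total 2408; lower one of the high values by 42 (still ≥ 162) to hit 2366.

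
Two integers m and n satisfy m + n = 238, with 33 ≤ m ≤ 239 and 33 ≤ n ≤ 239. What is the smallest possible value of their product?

6765

Since m + n is fixed, pushing one of them to its bound minimizes the product.
The extreme feasible split is m = 33, n = 205, giving mn = 6765.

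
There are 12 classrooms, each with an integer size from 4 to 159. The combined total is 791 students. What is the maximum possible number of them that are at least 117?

Suppose k of them are at least 117. Those contribute at least 117 each and the other 12 − k at least 4 each.
So the total is at least 117k + 4(12 − k) = 48 + 113k. This must be ≤ 791, giving k ≤ 6.
k = 6 is achieved by 6 values at 117 and 6 at 4, total 726; add 65 to one value (staying below 117) to reach 791.

6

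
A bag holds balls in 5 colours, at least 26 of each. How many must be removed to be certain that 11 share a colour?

51

You could draw 10 of every colour without reaching 11 of any — 50 in all.
One more forces 11 of some colour, so 50 + 1 = 51.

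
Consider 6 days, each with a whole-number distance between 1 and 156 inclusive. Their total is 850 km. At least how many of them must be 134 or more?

3

Suppose at most 6 − j of them reach 134; then j values are ≤ 133 and the rest ≤ 156.
The total is then ≤ 133·j + 156·(6 − j) = 936 − 23j. For this to be ≥ 850 we need j ≤ 3, so at least 6 − 3 = 3 must reach 134.
Exactly 3 works: 3 values at 156 and 3 at 133 total 867; lower one of the high values by 17 (still ≥ 134) to hit 850.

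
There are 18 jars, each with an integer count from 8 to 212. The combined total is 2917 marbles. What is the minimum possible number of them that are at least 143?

6

Suppose at most 18 − j of them reach 143; then j values are ≤ 142 and the rest ≤ 212.
The total is then ≤ 142·j + 212·(18 − j) = 3816 − 70j. For this to be ≥ 2917 we need j ≤ 12, so at least 18 − 12 = 6 must reach 143.
Exactly 6 works: 6 values at 212 and 12 at 142 total 2976; lower one of the high values by 59 (still ≥ 143) to hit 2917.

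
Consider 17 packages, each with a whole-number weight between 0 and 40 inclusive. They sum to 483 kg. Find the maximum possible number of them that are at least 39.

12

Suppose k of them are at least 39. Those contribute at least 39 each and the other 17 − k at least 0 each.
So the total is at least 39k + 0(17 − k) = 0 + 39k. This must be ≤ 483, giving k ≤ 12.
k = 12 is achieved by 12 values at 39 and 5 at 0, total 468; add 15 to one value (staying below 39) to reach 483.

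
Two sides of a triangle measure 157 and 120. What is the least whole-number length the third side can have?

38

The third side must exceed |157 − 120| = 37.
The smallest integer above 37 is 38.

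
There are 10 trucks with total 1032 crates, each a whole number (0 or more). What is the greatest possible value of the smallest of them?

If every one of the 10 were at least 104, the total would be at least 10 × 104 = 1040 > 1032.
Equality holds with 8 values of 103 and 2 values of 104.

103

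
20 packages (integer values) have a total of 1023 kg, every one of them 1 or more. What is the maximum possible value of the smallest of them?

51

The 20 values sum to 1023, so their minimum is at most ⌊1023/20⌋ = 51.
Equality holds with 17 values of 51 and 3 values of 52.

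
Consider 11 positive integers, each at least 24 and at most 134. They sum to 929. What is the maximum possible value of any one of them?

Maximizing one value means minimizing the remaining 10.
The other 10 contribute at least 10 × 24 = 240, leaving at most 929 − 240 = 689.
But each integer is capped at 134, so the maximum is 134.
Achievable: one at 134 and the other 10 totalling 795, which fits since 10 × 24 ≤ 795 ≤ 10 × 134.

134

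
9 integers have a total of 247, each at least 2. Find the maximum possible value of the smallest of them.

27

If every one of the 9 were at least 28, the total would be at least 9 × 28 = 252 > 247.
Taking 5 copies of 27 and 4 copies of 28 gives exactly 247, so 27 is attained.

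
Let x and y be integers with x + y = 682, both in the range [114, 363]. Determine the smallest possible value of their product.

115797

xy = x(682 − x) is concave in x, so over [319, 363] it is minimized at an endpoint.
The extreme feasible split is x = 319, y = 363, giving xy = 115797.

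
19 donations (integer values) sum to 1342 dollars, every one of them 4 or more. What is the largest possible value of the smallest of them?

If every one of the 19 were at least 71, the total would be at least 19 × 71 = 1349 > 1342.
Taking 7 copies of 70 and 12 copies of 71 gives exactly 1342, so 70 is attained.

70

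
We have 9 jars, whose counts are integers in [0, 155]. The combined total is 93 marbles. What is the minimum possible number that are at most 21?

Each value above 21 is at least 22, contributing at least 22 − 0 = 22 above the floor 0.
The sum exceeds the floor total 0 by 93, so at most ⌊93/22⌋ = 4 exceed 21, and at least 5 are ≤ 21.
Exactly 5 works: 5 values at 0 and 4 at 22 total 88; raise one of the low values by 5 (still ≤ 21) to hit 93.

5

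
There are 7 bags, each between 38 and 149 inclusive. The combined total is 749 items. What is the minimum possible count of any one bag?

38

Minimizing one value means maximizing the remaining 6.
The other 6 can take up 6 × 149 = 894 ≥ 749 − 38, so one bag can sit at its floor of 38.
Achievable: one at 38 and the other 6 totalling 711, which fits since 6 × 38 ≤ 711 ≤ 6 × 149.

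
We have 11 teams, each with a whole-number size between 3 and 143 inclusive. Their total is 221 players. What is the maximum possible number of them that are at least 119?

1

With k values at 119 or above and the rest at least 3, the sum is at least 33 + 116k.
Since the sum is 221, we need 116k ≤ 188, i.e. k ≤ 1.
k = 1 is achieved by 1 value at 119 and 10 at 3, total 149; add 72 to one value (staying below 119) to reach 221.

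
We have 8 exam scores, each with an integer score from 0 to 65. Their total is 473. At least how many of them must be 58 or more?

3

Each value short of 58 is at most 57, costing at least 65 − 57 = 8 against the maximum total of 520.
We can afford to lose at most 520 − 473 = 47, so at most ⌊47/8⌋ = 5 fall short, and at least 3 are ≥ 58.
Exactly 3 works: 3 values at 65 and 5 at 57 total 480; lower one of the high values by 7 (still ≥ 58) to hit 473.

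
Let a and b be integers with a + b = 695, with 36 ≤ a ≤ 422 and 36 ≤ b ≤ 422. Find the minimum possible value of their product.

115206

Since a + b is fixed, pushing one of them to its bound minimizes the product.
The extreme feasible split is a = 273, b = 422, giving ab = 115206.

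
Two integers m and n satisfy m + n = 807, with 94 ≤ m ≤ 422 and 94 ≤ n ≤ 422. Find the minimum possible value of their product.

mn = m(807 − m) is concave in m, so over [385, 422] it is minimized at an endpoint.
At the endpoint m = 385, n = 807 − 385 = 422, so mn = 385 × 422 = 162470.

162470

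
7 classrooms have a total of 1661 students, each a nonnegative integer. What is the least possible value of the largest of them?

The average is 1661/7 > 237, so not all 7 can be 237 or less; the largest is ≥ 238.
Achievable: 2 of them at 238 and 5 at 237 total 1661.

238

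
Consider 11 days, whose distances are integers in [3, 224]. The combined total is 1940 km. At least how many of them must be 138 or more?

If only k of them are at least 138, the other 11 − k are at most 137, so the total is at most k·224 + (11 − k)·137.
This must reach 1940, so k·224 + (11 − k)·137 ≥ 1940, giving k ≥ 5.
Exactly 5 works: 5 values at 224 and 6 at 137 total 1942; lower one of the high values by 2 (still ≥ 138) to hit 1940.

5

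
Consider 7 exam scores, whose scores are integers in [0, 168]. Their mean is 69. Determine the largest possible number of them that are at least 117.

The total is 7 × 69 = 483.
Suppose k of them are at least 117. Those contribute at least 117 each and the other 7 − k at least 0 each.
So the total is at least 117k + 0(7 − k) = 0 + 117k. This must be ≤ 483, giving k ≤ 4.
k = 4 is achieved by 4 values at 117 and 3 at 0, total 468; add 15 to one value (staying below 117) to reach 483.

4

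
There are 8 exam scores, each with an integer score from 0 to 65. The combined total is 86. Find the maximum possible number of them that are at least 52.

If k of the values are ≥ 52, the total is ≥ 52k + 0(8 − k).
Setting 52k + 0(8 − k) ≤ 86 gives 52k ≤ 86, so k ≤ 1.
k = 1 is achieved by 1 value at 52 and 7 at 0, total 52; add 34 to one value (staying below 52) to reach 86.

1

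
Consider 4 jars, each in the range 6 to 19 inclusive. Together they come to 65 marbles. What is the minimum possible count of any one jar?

To make one jar as small as possible, make the other 3 as large as possible.
The other 3 contribute at most 3 × 19 = 57, leaving at least 65 − 57 = 8.
Since 8 ≥ 6, this is achievable: one at 8 and 3 at 19.

8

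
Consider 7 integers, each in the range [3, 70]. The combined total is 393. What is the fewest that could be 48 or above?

3

If only k of them are at least 48, the other 7 − k are at most 47, so the total is at most k·70 + (7 − k)·47.
This must reach 393, so k·70 + (7 − k)·47 ≥ 393, giving k ≥ 3.
Exactly 3 works: 3 values at 70 and 4 at 47 total 398; lower one of the high values by 5 (still ≥ 48) to hit 393.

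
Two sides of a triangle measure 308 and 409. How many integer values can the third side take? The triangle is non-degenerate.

The triangle inequality gives |308 − 409| < c < 308 + 409, i.e. 101 < c < 717.
So c can be any integer from 102 to 716: 615 values.

615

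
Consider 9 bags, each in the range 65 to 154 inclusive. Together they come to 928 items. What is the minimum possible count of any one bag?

Minimizing one value means maximizing the remaining 8.
The other 8 can take up 8 × 154 = 1232 ≥ 928 − 65, so one bag can sit at its floor of 65.
Achievable: one at 65 and the other 8 totalling 863, which fits since 8 × 65 ≤ 863 ≤ 8 × 154.

65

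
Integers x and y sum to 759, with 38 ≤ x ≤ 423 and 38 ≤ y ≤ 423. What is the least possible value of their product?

142128

For a fixed sum, xy is smallest when x and y are as far apart as possible.
The extreme feasible split is x = 336, y = 423, giving xy = 142128.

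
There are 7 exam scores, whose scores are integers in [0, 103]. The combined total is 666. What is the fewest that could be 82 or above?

Suppose at most 7 − j of them reach 82; then j values are ≤ 81 and the rest ≤ 103.
The total is then ≤ 81·j + 103·(7 − j) = 721 − 22j. For this to be ≥ 666 we need j ≤ 2, so at least 7 − 2 = 5 must reach 82.
Exactly 5 works: 5 values at 103 and 2 at 81 total 677; lower one of the high values by 11 (still ≥ 82) to hit 666.

5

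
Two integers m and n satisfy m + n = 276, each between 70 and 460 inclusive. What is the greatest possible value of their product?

19044

mn = m(276 − m) is maximized when m is as near 276/2 as the bounds allow.
Taking m = 138 and n = 138 (both in [70, 460]) gives mn = 19044.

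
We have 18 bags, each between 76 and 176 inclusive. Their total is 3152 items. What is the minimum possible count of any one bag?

To make one bag as small as possible, make the other 17 as large as possible.
The other 17 contribute at most 17 × 176 = 2992, leaving at least 3152 − 2992 = 160.
Since 160 ≥ 76, this is achievable: one at 160 and 17 at 176.

160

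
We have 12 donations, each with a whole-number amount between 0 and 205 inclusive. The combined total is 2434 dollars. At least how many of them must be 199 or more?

If only k of them are at least 199, the other 12 − k are at most 198, so the total is at most k·205 + (12 − k)·198.
This must reach 2434, so k·205 + (12 − k)·198 ≥ 2434, giving k ≥ 9.
Exactly 9 works: 9 values at 205 and 3 at 198 total 2439; lower one of the high values by 5 (still ≥ 199) to hit 2434.

9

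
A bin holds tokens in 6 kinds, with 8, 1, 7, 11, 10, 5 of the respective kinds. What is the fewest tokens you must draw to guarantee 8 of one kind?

In the worst case you take as many as possible of each kind without reaching 8: 7 + 1 + 7 + 7 + 7 + 5 = 34.
The next one must give 8 of some kind, so 34 + 1 = 35.

35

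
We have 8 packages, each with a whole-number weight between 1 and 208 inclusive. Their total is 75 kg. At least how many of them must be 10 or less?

If only k of them are at most 10, the other 8 − k are at least 11, so the total is at least (8 − k)·11 + k·1.
This is ≤ 75, so (8 − k)·11 + 1k ≤ 75, which gives k ≥ 2.
Exactly 2 works: 2 values at 1 and 6 at 11 total 68; raise one of the low values by 7 (still ≤ 10) to hit 75.

2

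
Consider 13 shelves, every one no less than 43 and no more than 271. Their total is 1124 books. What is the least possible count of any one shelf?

Minimizing one value means maximizing the remaining 12.
The other 12 can take up 12 × 271 = 3252 ≥ 1124 − 43, so one shelf can sit at its floor of 43.
Achievable: one at 43 and the other 12 totalling 1081, which fits since 12 × 43 ≤ 1081 ≤ 12 × 271.

43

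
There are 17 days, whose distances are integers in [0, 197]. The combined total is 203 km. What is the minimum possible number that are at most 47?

13

Each value above 47 is at least 48, contributing at least 48 − 0 = 48 above the floor 0.
The sum exceeds the floor total 0 by 203, so at most ⌊203/48⌋ = 4 exceed 47, and at least 13 are ≤ 47.
Exactly 13 works: 13 values at 0 and 4 at 48 total 192; raise one of the low values by 11 (still ≤ 47) to hit 203.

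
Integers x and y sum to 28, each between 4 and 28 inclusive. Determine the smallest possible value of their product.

xy = x(28 − x) is concave in x, so over [4, 24] it is minimized at an endpoint.
At the endpoint x = 4, y = 28 − 4 = 24, so xy = 4 × 24 = 96.

96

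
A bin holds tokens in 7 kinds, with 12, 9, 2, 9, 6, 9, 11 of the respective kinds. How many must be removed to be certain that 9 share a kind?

In the worst case you take as many as possible of each kind without reaching 9: 8 + 8 + 2 + 8 + 6 + 8 + 8 = 48.
The next one must give 9 of some kind, so 48 + 1 = 49.

49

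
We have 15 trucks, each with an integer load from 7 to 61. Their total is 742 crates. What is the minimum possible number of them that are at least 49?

2

Suppose at most 15 − j of them reach 49; then j values are ≤ 48 and the rest ≤ 61.
The total is then ≤ 48·j + 61·(15 − j) = 915 − 13j. For this to be ≥ 742 we need j ≤ 13, so at least 15 − 13 = 2 must reach 49.
Exactly 2 works: 2 values at 61 and 13 at 48 total 746; lower one of the high values by 4 (still ≥ 49) to hit 742.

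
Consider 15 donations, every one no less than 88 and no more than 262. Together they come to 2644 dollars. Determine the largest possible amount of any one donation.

Maximizing one value means minimizing the remaining 14.
The other 14 contribute at least 14 × 88 = 1232, leaving at most 2644 − 1232 = 1412.
But each donation is capped at 262, so the maximum is 262.
Achievable: one at 262 and the other 14 totalling 2382, which fits since 14 × 88 ≤ 2382 ≤ 14 × 262.

262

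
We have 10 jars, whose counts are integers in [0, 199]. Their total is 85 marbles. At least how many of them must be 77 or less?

9

Let j be the number exceeding 77. Then the total is ≥ 78·j + 0·(10 − j) = 0 + 78j.
So 78j ≤ 85 and j ≤ 1; hence at least 10 − 1 = 9 are ≤ 77.
Exactly 9 works: 9 values at 0 and 1 at 78 total 78; raise one of the low values by 7 (still ≤ 77) to hit 85.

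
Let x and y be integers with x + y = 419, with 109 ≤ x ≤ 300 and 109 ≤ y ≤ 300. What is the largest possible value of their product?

43890

xy = x(419 − x) is maximized when x is as near 419/2 as the bounds allow.
Taking x = 209 and y = 210 (both in [109, 300]) gives xy = 43890.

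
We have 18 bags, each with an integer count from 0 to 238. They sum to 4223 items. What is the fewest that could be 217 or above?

16

Suppose at most 18 − j of them reach 217; then j values are ≤ 216 and the rest ≤ 238.
The total is then ≤ 216·j + 238·(18 − j) = 4284 − 22j. For this to be ≥ 4223 we need j ≤ 2, so at least 18 − 2 = 16 must reach 217.
Exactly 16 works: 16 values at 238 and 2 at 216 total 4240; lower one of the high values by 17 (still ≥ 217) to hit 4223.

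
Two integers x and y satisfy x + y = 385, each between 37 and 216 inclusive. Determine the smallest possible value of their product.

36504

For a fixed sum, xy is smallest when x and y are as far apart as possible.
At the endpoint x = 169, y = 385 − 169 = 216, so xy = 169 × 216 = 36504.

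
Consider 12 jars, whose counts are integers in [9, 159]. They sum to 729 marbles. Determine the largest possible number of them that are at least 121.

With k values at 121 or above and the rest at least 9, the sum is at least 108 + 112k.
Since the sum is 729, we need 112k ≤ 621, i.e. k ≤ 5.
k = 5 is achieved by 5 values at 121 and 7 at 9, total 668; add 61 to one value (staying below 121) to reach 729.

5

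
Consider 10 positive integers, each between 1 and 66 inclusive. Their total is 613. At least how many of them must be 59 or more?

5

Suppose at most 10 − j of them reach 59; then j values are ≤ 58 and the rest ≤ 66.
The total is then ≤ 58·j + 66·(10 − j) = 660 − 8j. For this to be ≥ 613 we need j ≤ 5, so at least 10 − 5 = 5 must reach 59.
Exactly 5 works: 5 values at 66 and 5 at 58 total 620; lower one of the high values by 7 (still ≥ 59) to hit 613.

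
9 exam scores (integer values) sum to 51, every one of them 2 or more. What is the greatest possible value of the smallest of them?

5

The 9 values sum to 51, so their minimum is at most ⌊51/9⌋ = 5.
Equality holds with 3 values of 5 and 6 values of 6.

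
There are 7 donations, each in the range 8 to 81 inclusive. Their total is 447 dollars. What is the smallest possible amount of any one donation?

8

To make one donation as small as possible, make the other 6 as large as possible.
The other 6 can take up 6 × 81 = 486 ≥ 447 − 8, so one donation can sit at its floor of 8.
Achievable: one at 8 and the other 6 totalling 439, which fits since 6 × 8 ≤ 439 ≤ 6 × 81.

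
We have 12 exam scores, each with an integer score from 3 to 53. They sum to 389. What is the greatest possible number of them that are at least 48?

Suppose k of them are at least 48. Those contribute at least 48 each and the other 12 − k at least 3 each.
So the total is at least 48k + 3(12 − k) = 36 + 45k. This must be ≤ 389, giving k ≤ 7.
k = 7 is achieved by 7 values at 48 and 5 at 3, total 351; add 38 to one value (staying below 48) to reach 389.

7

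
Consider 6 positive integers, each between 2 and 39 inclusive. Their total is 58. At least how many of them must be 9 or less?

1

Let j be the number exceeding 9. Then the total is ≥ 10·j + 2·(6 − j) = 12 + 8j.
So 8j ≤ 46 and j ≤ 5; hence at least 6 − 5 = 1 are ≤ 9.
Exactly 1 works: 1 value at 2 and 5 at 10 total 52; raise one of the low values by 6 (still ≤ 9) to hit 58.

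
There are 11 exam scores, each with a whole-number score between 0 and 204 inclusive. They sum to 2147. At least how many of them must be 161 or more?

9

Each value short of 161 is at most 160, costing at least 204 − 160 = 44 against the maximum total of 2244.
We can afford to lose at most 2244 − 2147 = 97, so at most ⌊97/44⌋ = 2 fall short, and at least 9 are ≥ 161.
Exactly 9 works: 9 values at 204 and 2 at 160 total 2156; lower one of the high values by 9 (still ≥ 161) to hit 2147.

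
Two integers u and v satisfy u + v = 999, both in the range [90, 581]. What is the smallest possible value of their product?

For a fixed sum, uv is smallest when u and v are as far apart as possible.
At the endpoint u = 418, v = 999 − 418 = 581, so uv = 418 × 581 = 242858.

242858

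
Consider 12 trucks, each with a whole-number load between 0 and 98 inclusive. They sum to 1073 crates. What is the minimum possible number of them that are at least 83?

Each value short of 83 is at most 82, costing at least 98 − 82 = 16 against the maximum total of 1176.
We can afford to lose at most 1176 − 1073 = 103, so at most ⌊103/16⌋ = 6 fall short, and at least 6 are ≥ 83.
Exactly 6 works: 6 values at 98 and 6 at 82 total 1080; lower one of the high values by 7 (still ≥ 83) to hit 1073.

6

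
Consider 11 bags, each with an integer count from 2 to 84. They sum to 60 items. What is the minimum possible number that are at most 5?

2

Each value above 5 is at least 6, contributing at least 6 − 2 = 4 above the floor 2.
The sum exceeds the floor total 22 by 38, so at most ⌊38/4⌋ = 9 exceed 5, and at least 2 are ≤ 5.
Exactly 2 works: 2 values at 2 and 9 at 6 total 58; raise one of the low values by 2 (still ≤ 5) to hit 60.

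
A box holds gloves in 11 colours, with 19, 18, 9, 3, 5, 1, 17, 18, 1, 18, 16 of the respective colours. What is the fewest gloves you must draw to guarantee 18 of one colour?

In the worst case you take as many as possible of each colour without reaching 18: 17 + 17 + 9 + 3 + 5 + 1 + 17 + 17 + 1 + 17 + 16 = 120.
The next one must give 18 of some colour, so 120 + 1 = 121.

121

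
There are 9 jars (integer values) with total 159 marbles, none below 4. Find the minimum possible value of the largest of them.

The average is 159/9 > 17, so not all 9 can be 17 or less; the largest is ≥ 18.
Equality holds with 6 values of 18 and 3 values of 17.

18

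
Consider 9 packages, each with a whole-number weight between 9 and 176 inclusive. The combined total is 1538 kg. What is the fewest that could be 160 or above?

7

Each value short of 160 is at most 159, costing at least 176 − 159 = 17 against the maximum total of 1584.
We can afford to lose at most 1584 − 1538 = 46, so at most ⌊46/17⌋ = 2 fall short, and at least 7 are ≥ 160.
Exactly 7 works: 7 values at 176 and 2 at 159 total 1550; lower one of the high values by 12 (still ≥ 160) to hit 1538.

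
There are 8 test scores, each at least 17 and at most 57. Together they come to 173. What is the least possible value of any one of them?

Minimizing one value means maximizing the remaining 7.
The other 7 can take up 7 × 57 = 399 ≥ 173 − 17, so one score can sit at its floor of 17.
Achievable: one at 17 and the other 7 totalling 156, which fits since 7 × 17 ≤ 156 ≤ 7 × 57.

17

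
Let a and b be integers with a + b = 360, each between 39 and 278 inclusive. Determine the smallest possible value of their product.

22796

ab = a(360 − a) is concave in a, so over [82, 278] it is minimized at an endpoint.
At the endpoint a = 82, b = 360 − 82 = 278, so ab = 82 × 278 = 22796.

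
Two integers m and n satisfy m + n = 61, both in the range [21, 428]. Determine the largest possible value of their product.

930

For a fixed sum, the product mn is largest when m and n are as close as possible.
Taking m = 30 and n = 31 (both in [21, 428]) gives mn = 930.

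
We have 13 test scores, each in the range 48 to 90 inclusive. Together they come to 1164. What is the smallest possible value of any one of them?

To make one score as small as possible, make the other 12 as large as possible.
The other 12 contribute at most 12 × 90 = 1080, leaving at least 1164 − 1080 = 84.
Since 84 ≥ 48, this is achievable: one at 84 and 12 at 90.

84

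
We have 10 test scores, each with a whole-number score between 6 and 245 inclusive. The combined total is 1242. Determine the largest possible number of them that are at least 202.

6

If k of the values are ≥ 202, the total is ≥ 202k + 6(10 − k).
Setting 202k + 6(10 − k) ≤ 1242 gives 196k ≤ 1182, so k ≤ 6.
k = 6 is achieved by 6 values at 202 and 4 at 6, total 1236; add 6 to one value (staying below 202) to reach 1242.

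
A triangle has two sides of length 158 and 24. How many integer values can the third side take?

The triangle inequality gives |158 − 24| < c < 158 + 24, i.e. 134 < c < 182.
So c can be any integer from 135 to 181: 47 values.

47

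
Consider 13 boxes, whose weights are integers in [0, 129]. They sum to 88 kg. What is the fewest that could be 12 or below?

Let j be the number exceeding 12. Then the total is ≥ 13·j + 0·(13 − j) = 0 + 13j.
So 13j ≤ 88 and j ≤ 6; hence at least 13 − 6 = 7 are ≤ 12.
Exactly 7 works: 7 values at 0 and 6 at 13 total 78; raise one of the low values by 10 (still ≤ 12) to hit 88.

7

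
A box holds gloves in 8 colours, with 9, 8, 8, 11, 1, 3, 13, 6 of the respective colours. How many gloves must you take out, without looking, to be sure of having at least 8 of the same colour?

46

In the worst case you take as many as possible of each colour without reaching 8: 7 + 7 + 7 + 7 + 1 + 3 + 7 + 6 = 45.
The next one must give 8 of some colour, so 45 + 1 = 46.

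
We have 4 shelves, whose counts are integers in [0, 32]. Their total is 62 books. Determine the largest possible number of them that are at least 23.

2

Suppose k of them are at least 23. Those contribute at least 23 each and the other 4 − k at least 0 each.
So the total is at least 23k + 0(4 − k) = 0 + 23k. This must be ≤ 62, giving k ≤ 2.
k = 2 is achieved by 2 values at 23 and 2 at 0, total 46; add 16 to one value (staying below 23) to reach 62.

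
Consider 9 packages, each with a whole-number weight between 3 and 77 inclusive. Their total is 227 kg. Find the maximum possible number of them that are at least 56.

3

With k values at 56 or above and the rest at least 3, the sum is at least 27 + 53k.
Since the sum is 227, we need 53k ≤ 200, i.e. k ≤ 3.
k = 3 is achieved by 3 values at 56 and 6 at 3, total 186; add 41 to one value (staying below 56) to reach 227.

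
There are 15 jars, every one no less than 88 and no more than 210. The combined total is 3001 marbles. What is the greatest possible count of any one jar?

210

To make one jar as large as possible, make the other 14 as small as possible.
The other 14 contribute at least 14 × 88 = 1232, leaving at most 3001 − 1232 = 1769.
But each jar is capped at 210, so the maximum is 210.
Achievable: one at 210 and the other 14 totalling 2791, which fits since 14 × 88 ≤ 2791 ≤ 14 × 210.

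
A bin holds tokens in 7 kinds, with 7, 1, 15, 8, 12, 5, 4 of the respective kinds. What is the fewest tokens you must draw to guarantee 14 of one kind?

In the worst case you take as many as possible of each kind without reaching 14: 7 + 1 + 13 + 8 + 12 + 5 + 4 = 50.
The next one must give 14 of some kind, so 50 + 1 = 51.

51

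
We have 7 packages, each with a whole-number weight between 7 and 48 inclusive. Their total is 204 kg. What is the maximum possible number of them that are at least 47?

3

With k values at 47 or above and the rest at least 7, the sum is at least 49 + 40k.
Since the sum is 204, we need 40k ≤ 155, i.e. k ≤ 3.
k = 3 is achieved by 3 values at 47 and 4 at 7, total 169; add 35 to one value (staying below 47) to reach 204.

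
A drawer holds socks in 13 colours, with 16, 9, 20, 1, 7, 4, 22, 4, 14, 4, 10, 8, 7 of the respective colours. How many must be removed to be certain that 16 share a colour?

114

In the worst case you take as many as possible of each colour without reaching 16: 15 + 9 + 15 + 1 + 7 + 4 + 15 + 4 + 14 + 4 + 10 + 8 + 7 = 113.
The next one must give 16 of some colour, so 113 + 1 = 114.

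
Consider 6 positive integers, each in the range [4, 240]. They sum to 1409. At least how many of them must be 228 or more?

4

Each value short of 228 is at most 227, costing at least 240 − 227 = 13 against the maximum total of 1440.
We can afford to lose at most 1440 − 1409 = 31, so at most ⌊31/13⌋ = 2 fall short, and at least 4 are ≥ 228.
Exactly 4 works: 4 values at 240 and 2 at 227 total 1414; lower one of the high values by 5 (still ≥ 228) to hit 1409.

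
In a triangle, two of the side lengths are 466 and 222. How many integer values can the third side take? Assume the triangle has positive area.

443

The triangle inequality gives |466 − 222| < c < 466 + 222, i.e. 244 < c < 688.
So c can be any integer from 245 to 687: 443 values.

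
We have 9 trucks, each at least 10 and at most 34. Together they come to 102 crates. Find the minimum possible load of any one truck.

10

To make one truck as small as possible, make the other 8 as large as possible.
The other 8 can take up 8 × 34 = 272 ≥ 102 − 10, so one truck can sit at its floor of 10.
Achievable: one at 10 and the other 8 totalling 92, which fits since 8 × 10 ≤ 92 ≤ 8 × 34.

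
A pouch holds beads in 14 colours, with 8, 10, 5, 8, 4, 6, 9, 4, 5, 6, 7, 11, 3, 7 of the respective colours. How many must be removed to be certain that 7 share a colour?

In the worst case you take as many as possible of each colour without reaching 7: 6 + 6 + 5 + 6 + 4 + 6 + 6 + 4 + 5 + 6 + 6 + 6 + 3 + 6 = 75.
The next one must give 7 of some colour, so 75 + 1 = 76.

76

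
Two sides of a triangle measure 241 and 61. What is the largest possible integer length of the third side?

301

The third side must be less than 241 + 61 = 302.
The largest integer below 302 is 301.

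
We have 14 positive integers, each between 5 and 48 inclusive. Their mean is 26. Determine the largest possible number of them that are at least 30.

The total is 14 × 26 = 364.
If k of the values are ≥ 30, the total is ≥ 30k + 5(14 − k).
Setting 30k + 5(14 − k) ≤ 364 gives 25k ≤ 294, so k ≤ 11.
k = 11 is achieved by 11 values at 30 and 3 at 5, total 345; add 19 to one value (staying below 30) to reach 364.

11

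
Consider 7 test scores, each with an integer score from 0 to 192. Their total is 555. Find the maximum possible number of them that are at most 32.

4

Each value at 32 or below falls at least 192 − 32 = 160 short of the ceiling 192.
The ceiling total is 7 × 192 = 1344, and we need 555, so at most ⌊(1344 − 555)/160⌋ = 4 can be that low.
k = 4 is achieved by 4 values at 32 and 3 at 192, total 704; lower one of the 192's by 149 (still > 32) to reach 555.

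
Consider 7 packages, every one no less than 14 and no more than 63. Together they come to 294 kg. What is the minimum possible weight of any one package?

14

To make one package as small as possible, make the other 6 as large as possible.
The other 6 can take up 6 × 63 = 378 ≥ 294 − 14, so one package can sit at its floor of 14.
Achievable: one at 14 and the other 6 totalling 280, which fits since 6 × 14 ≤ 280 ≤ 6 × 63.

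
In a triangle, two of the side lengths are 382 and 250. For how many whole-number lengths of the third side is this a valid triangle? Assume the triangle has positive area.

499

The triangle inequality gives |382 − 250| < c < 382 + 250, i.e. 132 < c < 632.
So c can be any integer from 133 to 631: 499 values.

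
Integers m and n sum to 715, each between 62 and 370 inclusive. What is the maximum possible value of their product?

With m + n fixed, mn peaks when the two are closest together.
Taking m = 357 and n = 358 (both in [62, 370]) gives mn = 127806.

127806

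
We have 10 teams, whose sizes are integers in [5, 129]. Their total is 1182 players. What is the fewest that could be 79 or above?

8

Each value short of 79 is at most 78, costing at least 129 − 78 = 51 against the maximum total of 1290.
We can afford to lose at most 1290 − 1182 = 108, so at most ⌊108/51⌋ = 2 fall short, and at least 8 are ≥ 79.
Exactly 8 works: 8 values at 129 and 2 at 78 total 1188; lower one of the high values by 6 (still ≥ 79) to hit 1182.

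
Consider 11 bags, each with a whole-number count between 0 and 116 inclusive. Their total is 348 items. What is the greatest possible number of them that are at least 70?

If k of the values are ≥ 70, the total is ≥ 70k + 0(11 − k).
Setting 70k + 0(11 − k) ≤ 348 gives 70k ≤ 348, so k ≤ 4.
k = 4 is achieved by 4 values at 70 and 7 at 0, total 280; add 68 to one value (staying below 70) to reach 348.

4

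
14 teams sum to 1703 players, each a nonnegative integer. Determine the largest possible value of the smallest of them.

121

The 14 values sum to 1703, so their minimum is at most ⌊1703/14⌋ = 121.
Taking 5 copies of 121 and 9 copies of 122 gives exactly 1703, so 121 is attained.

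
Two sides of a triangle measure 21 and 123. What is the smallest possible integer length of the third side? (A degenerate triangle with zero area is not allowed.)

103

The third side must exceed |21 − 123| = 102.
The smallest integer above 102 is 103.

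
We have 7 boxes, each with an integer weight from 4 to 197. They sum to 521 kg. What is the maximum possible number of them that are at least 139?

If k of the values are ≥ 139, the total is ≥ 139k + 4(7 − k).
Setting 139k + 4(7 − k) ≤ 521 gives 135k ≤ 493, so k ≤ 3.
k = 3 is achieved by 3 values at 139 and 4 at 4, total 433; add 88 to one value (staying below 139) to reach 521.

3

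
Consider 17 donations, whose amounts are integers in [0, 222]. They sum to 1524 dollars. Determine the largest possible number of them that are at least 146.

Suppose k of them are at least 146. Those contribute at least 146 each and the other 17 − k at least 0 each.
So the total is at least 146k + 0(17 − k) = 0 + 146k. This must be ≤ 1524, giving k ≤ 10.
k = 10 is achieved by 10 values at 146 and 7 at 0, total 1460; add 64 to one value (staying below 146) to reach 1524.

10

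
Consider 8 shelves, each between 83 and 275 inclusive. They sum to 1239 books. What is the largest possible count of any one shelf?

275

Maximizing one value means minimizing the remaining 7.
The other 7 contribute at least 7 × 83 = 581, leaving at most 1239 − 581 = 658.
But each shelf is capped at 275, so the maximum is 275.
Achievable: one at 275 and the other 7 totalling 964, which fits since 7 × 83 ≤ 964 ≤ 7 × 275.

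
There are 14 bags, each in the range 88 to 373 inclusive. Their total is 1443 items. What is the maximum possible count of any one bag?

Maximizing one value means minimizing the remaining 13.
The other 13 contribute at least 13 × 88 = 1144, leaving at most 1443 − 1144 = 299.
Since 299 ≤ 373, this is achievable: one at 299 and 13 at 88.

299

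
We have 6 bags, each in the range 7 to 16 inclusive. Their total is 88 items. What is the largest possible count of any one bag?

16

To make one bag as large as possible, make the other 5 as small as possible.
The other 5 contribute at least 5 × 7 = 35, leaving at most 88 − 35 = 53.
But each bag is capped at 16, so the maximum is 16.
Achievable: one at 16 and the other 5 totalling 72, which fits since 5 × 7 ≤ 72 ≤ 5 × 16.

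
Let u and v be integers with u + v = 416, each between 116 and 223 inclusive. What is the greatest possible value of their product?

43264

uv = u(416 − u) is maximized when u is as near 416/2 as the bounds allow.
Taking u = 208 and v = 208 (both in [116, 223]) gives uv = 43264.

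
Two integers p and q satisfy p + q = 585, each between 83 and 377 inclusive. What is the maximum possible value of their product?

With p + q fixed, pq peaks when the two are closest together.
Taking p = 292 and q = 293 (both in [83, 377]) gives pq = 85556.

85556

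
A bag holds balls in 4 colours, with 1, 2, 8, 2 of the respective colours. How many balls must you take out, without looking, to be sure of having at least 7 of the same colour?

12

In the worst case you take as many as possible of each colour without reaching 7: 1 + 2 + 6 + 2 = 11.
The next one must give 7 of some colour, so 11 + 1 = 12.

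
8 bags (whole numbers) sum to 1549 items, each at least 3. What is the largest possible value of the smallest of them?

193

If every one of the 8 were at least 194, the total would be at least 8 × 194 = 1552 > 1549.
Achievable: 3 of them at 193 and 5 at 194 total 1549.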